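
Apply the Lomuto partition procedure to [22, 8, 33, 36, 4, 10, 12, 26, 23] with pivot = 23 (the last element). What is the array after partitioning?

Lomuto partition with pivot = 23:

Initial array: [22, 8, 33, 36, 4, 10, 12, 26, 23]

arr[0]=22 <= 23: swap with position 0, array becomes [22, 8, 33, 36, 4, 10, 12, 26, 23]
arr[1]=8 <= 23: swap with position 1, array becomes [22, 8, 33, 36, 4, 10, 12, 26, 23]
arr[2]=33 > 23: no swap
arr[3]=36 > 23: no swap
arr[4]=4 <= 23: swap with position 2, array becomes [22, 8, 4, 36, 33, 10, 12, 26, 23]
arr[5]=10 <= 23: swap with position 3, array becomes [22, 8, 4, 10, 33, 36, 12, 26, 23]
arr[6]=12 <= 23: swap with position 4, array becomes [22, 8, 4, 10, 12, 36, 33, 26, 23]
arr[7]=26 > 23: no swap

Place pivot at position 5: [22, 8, 4, 10, 12, 23, 33, 26, 36]
Pivot position: 5

After partitioning with pivot 23, the array becomes [22, 8, 4, 10, 12, 23, 33, 26, 36]. The pivot is placed at index 5. All elements to the left of the pivot are <= 23, and all elements to the right are > 23.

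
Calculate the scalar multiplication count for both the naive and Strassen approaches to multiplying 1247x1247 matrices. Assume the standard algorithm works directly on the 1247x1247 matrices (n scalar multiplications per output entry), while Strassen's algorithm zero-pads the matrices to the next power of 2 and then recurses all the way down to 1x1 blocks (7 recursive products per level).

Matrix multiplication for 1247x1247 matrices:

Strassen's algorithm requires power-of-2 dimensions. Pad 1247x1247 to 2048x2048 (next power of 2).

Standard algorithm: 1247^3 = 1939096223 multiplications
Strassen's algorithm: 7^(log2(2048)) = 7^11 = 1977326743 multiplications
Difference: 1939096223 - 1977326743 = -38230520 (Strassen uses MORE here due to padding overhead — for small or just-over-power-of-2 n, padding can outweigh the per-level savings)

Standard: 1939096223 multiplications (1247^3). Strassen: 1977326743 multiplications (7^11, after padding to 2048x2048). Strassen reduces 8 recursive multiplications to 7 at each level.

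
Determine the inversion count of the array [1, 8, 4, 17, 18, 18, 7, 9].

Finding inversions in [1, 8, 4, 17, 18, 18, 7, 9]:

(1, 2): arr[1]=8 > arr[2]=4
(1, 6): arr[1]=8 > arr[6]=7
(3, 6): arr[3]=17 > arr[6]=7
(3, 7): arr[3]=17 > arr[7]=9
(4, 6): arr[4]=18 > arr[6]=7
(4, 7): arr[4]=18 > arr[7]=9
(5, 6): arr[5]=18 > arr[6]=7
(5, 7): arr[5]=18 > arr[7]=9

Total inversions: 8

The array has 8 inversion(s): (1,2), (1,6), (3,6), (3,7), (4,6), (4,7), (5,6), (5,7). Each pair (i,j) satisfies i < j and arr[i] > arr[j].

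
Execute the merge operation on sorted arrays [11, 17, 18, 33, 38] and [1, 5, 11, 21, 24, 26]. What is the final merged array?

Merging process:

Compare 11 vs 1: take 1 from right. Merged: [1]
Compare 11 vs 5: take 5 from right. Merged: [1, 5]
Compare 11 vs 11: take 11 from left. Merged: [1, 5, 11]
Compare 17 vs 11: take 11 from right. Merged: [1, 5, 11, 11]
Compare 17 vs 21: take 17 from left. Merged: [1, 5, 11, 11, 17]
Compare 18 vs 21: take 18 from left. Merged: [1, 5, 11, 11, 17, 18]
Compare 33 vs 21: take 21 from right. Merged: [1, 5, 11, 11, 17, 18, 21]
Compare 33 vs 24: take 24 from right. Merged: [1, 5, 11, 11, 17, 18, 21, 24]
Compare 33 vs 26: take 26 from right. Merged: [1, 5, 11, 11, 17, 18, 21, 24, 26]
Append remaining from left: [33, 38]. Merged: [1, 5, 11, 11, 17, 18, 21, 24, 26, 33, 38]

Final merged array: [1, 5, 11, 11, 17, 18, 21, 24, 26, 33, 38]
Total comparisons: 9

The merged array is [1, 5, 11, 11, 17, 18, 21, 24, 26, 33, 38], requiring 9 comparisons. The merge step runs in O(n) time where n is the total number of elements.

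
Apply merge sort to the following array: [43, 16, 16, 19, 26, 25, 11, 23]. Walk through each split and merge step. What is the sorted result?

Merge sort trace:

Split: [43, 16, 16, 19, 26, 25, 11, 23] -> [43, 16, 16, 19] and [26, 25, 11, 23]
  Split: [43, 16, 16, 19] -> [43, 16] and [16, 19]
    Split: [43, 16] -> [43] and [16]
    Merge: [43] + [16] -> [16, 43]
    Split: [16, 19] -> [16] and [19]
    Merge: [16] + [19] -> [16, 19]
  Merge: [16, 43] + [16, 19] -> [16, 16, 19, 43]
  Split: [26, 25, 11, 23] -> [26, 25] and [11, 23]
    Split: [26, 25] -> [26] and [25]
    Merge: [26] + [25] -> [25, 26]
    Split: [11, 23] -> [11] and [23]
    Merge: [11] + [23] -> [11, 23]
  Merge: [25, 26] + [11, 23] -> [11, 23, 25, 26]
Merge: [16, 16, 19, 43] + [11, 23, 25, 26] -> [11, 16, 16, 19, 23, 25, 26, 43]

Final sorted array: [11, 16, 16, 19, 23, 25, 26, 43]

The merge sort proceeds by recursively splitting the array and merging sorted halves.
After all merges, the sorted array is [11, 16, 16, 19, 23, 25, 26, 43].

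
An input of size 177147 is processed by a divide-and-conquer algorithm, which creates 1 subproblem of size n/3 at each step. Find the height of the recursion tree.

For divide and conquer with division factor 3:

Problem sizes at each level:
Level 0: 177147
Level 1: 59049
Level 2: 19683
Level 3: 6561
Level 4: 2187
Level 5: 729
Level 6: 243
Level 7: 81
Level 8: 27
Level 9: 9
Level 10: 3
Level 11: 1

The root is level 0 and the size-1 base case is level 11 (the tree spans levels 0 through 11, i.e. 12 levels counting the root), so the depth is the number of divisions: log_3(177147) = 11

The recursion tree depth is log_3(177147) = 11. At each level, the problem size is divided by 3, so it takes 11 divisions to reduce to a base case of size 1. The algorithm makes 1 recursive call at each level.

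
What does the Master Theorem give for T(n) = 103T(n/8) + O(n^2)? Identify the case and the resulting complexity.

Master Theorem for T(n) = 103T(n/8) + O(n^2):

a = 103, b = 8, c = 2
log_b(a) = log_8(103) = 2.2288

Case 1: c = 2 < log_8(103) = 2.2288
T(n) = O(n^(log_8 103))

For T(n) = 103T(n/8) + O(n^2): log_8(103) = 2.2288. This is Case 1 of the Master Theorem (c < log_b(a), work dominated by leaves), giving O(n^(log_8 103)).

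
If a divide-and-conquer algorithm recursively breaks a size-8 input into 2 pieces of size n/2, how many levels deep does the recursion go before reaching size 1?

For divide and conquer with division factor 2:

Problem sizes at each level:
Level 0: 8
Level 1: 4
Level 2: 2
Level 3: 1

The root is level 0 and the size-1 base case is level 3 (the tree spans levels 0 through 3, i.e. 4 levels counting the root), so the depth is the number of divisions: log_2(8) = 3

The recursion tree depth is log_2(8) = 3. At each level, the problem size is divided by 2, so it takes 3 divisions to reduce to a base case of size 1. The algorithm makes 2 recursive calls at each level.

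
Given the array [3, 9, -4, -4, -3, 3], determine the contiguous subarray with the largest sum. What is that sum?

Using Kadane's algorithm on [3, 9, -4, -4, -3, 3]:

Scanning through the array:
Position 1 (value 9): max_ending_here = 12, max_so_far = 12
Position 2 (value -4): max_ending_here = 8, max_so_far = 12
Position 3 (value -4): max_ending_here = 4, max_so_far = 12
Position 4 (value -3): max_ending_here = 1, max_so_far = 12
Position 5 (value 3): max_ending_here = 4, max_so_far = 12

Maximum subarray: [3, 9]
Maximum sum: 12

The maximum subarray is [3, 9] with sum 12. This subarray runs from index 0 to index 1.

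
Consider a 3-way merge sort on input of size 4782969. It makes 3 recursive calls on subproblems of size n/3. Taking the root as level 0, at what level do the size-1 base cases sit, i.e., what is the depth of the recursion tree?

For divide and conquer with division factor 3:

Problem sizes at each level:
Level 0: 4782969
Level 1: 1594323
Level 2: 531441
Level 3: 177147
Level 4: 59049
Level 5: 19683
Level 6: 6561
Level 7: 2187
Level 8: 729
Level 9: 243
Level 10: 81
Level 11: 27
Level 12: 9
Level 13: 3
Level 14: 1

The root is level 0 and the size-1 base case is level 14 (the tree spans levels 0 through 14, i.e. 15 levels counting the root), so the depth is the number of divisions: log_3(4782969) = 14

The recursion tree depth is log_3(4782969) = 14. At each level, the problem size is divided by 3, so it takes 14 divisions to reduce to a base case of size 1. The algorithm makes 3 recursive calls at each level.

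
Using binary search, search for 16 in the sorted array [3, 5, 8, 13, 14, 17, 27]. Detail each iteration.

Binary search for 16 in [3, 5, 8, 13, 14, 17, 27]:

lo=0, hi=6, mid=3, arr[mid]=13 -> 13 < 16, search right half
lo=4, hi=6, mid=5, arr[mid]=17 -> 17 > 16, search left half
lo=4, hi=4, mid=4, arr[mid]=14 -> 14 < 16, search right half
lo=5 > hi=4, target 16 not found

Binary search determines that 16 is not in the array after 3 comparisons. The search space was exhausted without finding the target.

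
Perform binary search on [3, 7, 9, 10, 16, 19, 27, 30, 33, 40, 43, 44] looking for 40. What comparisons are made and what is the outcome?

Binary search for 40 in [3, 7, 9, 10, 16, 19, 27, 30, 33, 40, 43, 44]:

lo=0, hi=11, mid=5, arr[mid]=19 -> 19 < 40, search right half
lo=6, hi=11, mid=8, arr[mid]=33 -> 33 < 40, search right half
lo=9, hi=11, mid=10, arr[mid]=43 -> 43 > 40, search left half
lo=9, hi=9, mid=9, arr[mid]=40 -> Found target at index 9!

Binary search finds 40 at index 9 after 4 comparisons. The search repeatedly halves the search space by comparing with the middle element.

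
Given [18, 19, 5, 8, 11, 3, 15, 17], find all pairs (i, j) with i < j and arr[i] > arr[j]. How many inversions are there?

Finding inversions in [18, 19, 5, 8, 11, 3, 15, 17]:

(0, 2): arr[0]=18 > arr[2]=5
(0, 3): arr[0]=18 > arr[3]=8
(0, 4): arr[0]=18 > arr[4]=11
(0, 5): arr[0]=18 > arr[5]=3
(0, 6): arr[0]=18 > arr[6]=15
(0, 7): arr[0]=18 > arr[7]=17
(1, 2): arr[1]=19 > arr[2]=5
(1, 3): arr[1]=19 > arr[3]=8
(1, 4): arr[1]=19 > arr[4]=11
(1, 5): arr[1]=19 > arr[5]=3
(1, 6): arr[1]=19 > arr[6]=15
(1, 7): arr[1]=19 > arr[7]=17
(2, 5): arr[2]=5 > arr[5]=3
(3, 5): arr[3]=8 > arr[5]=3
(4, 5): arr[4]=11 > arr[5]=3

Total inversions: 15

The array has 15 inversion(s): (0,2), (0,3), (0,4), (0,5), (0,6), (0,7), (1,2), (1,3), (1,4), (1,5), (1,6), (1,7), (2,5), (3,5), (4,5). Each pair (i,j) satisfies i < j and arr[i] > arr[j].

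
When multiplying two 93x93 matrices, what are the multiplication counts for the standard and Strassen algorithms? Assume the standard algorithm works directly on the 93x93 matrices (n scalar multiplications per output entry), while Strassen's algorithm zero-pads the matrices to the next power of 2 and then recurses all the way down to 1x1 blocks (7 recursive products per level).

Matrix multiplication for 93x93 matrices:

Strassen's algorithm requires power-of-2 dimensions. Pad 93x93 to 128x128 (next power of 2).

Standard algorithm: 93^3 = 804357 multiplications
Strassen's algorithm: 7^(log2(128)) = 7^7 = 823543 multiplications
Difference: 804357 - 823543 = -19186 (Strassen uses MORE here due to padding overhead — for small or just-over-power-of-2 n, padding can outweigh the per-level savings)

Standard: 804357 multiplications (93^3). Strassen: 823543 multiplications (7^7, after padding to 128x128). Strassen reduces 8 recursive multiplications to 7 at each level.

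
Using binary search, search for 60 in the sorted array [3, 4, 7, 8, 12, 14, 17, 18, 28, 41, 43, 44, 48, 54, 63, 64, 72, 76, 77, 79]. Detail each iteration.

Binary search for 60 in [3, 4, 7, 8, 12, 14, 17, 18, 28, 41, 43, 44, 48, 54, 63, 64, 72, 76, 77, 79]:

lo=0, hi=19, mid=9, arr[mid]=41 -> 41 < 60, search right half
lo=10, hi=19, mid=14, arr[mid]=63 -> 63 > 60, search left half
lo=10, hi=13, mid=11, arr[mid]=44 -> 44 < 60, search right half
lo=12, hi=13, mid=12, arr[mid]=48 -> 48 < 60, search right half
lo=13, hi=13, mid=13, arr[mid]=54 -> 54 < 60, search right half
lo=14 > hi=13, target 60 not found

Binary search determines that 60 is not in the array after 5 comparisons. The search space was exhausted without finding the target.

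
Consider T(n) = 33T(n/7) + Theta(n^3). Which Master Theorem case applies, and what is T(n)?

Master Theorem for T(n) = 33T(n/7) + O(n^3):

a = 33, b = 7, c = 3
log_b(a) = log_7(33) = 1.7968

Case 3: c = 3 > log_7(33) = 1.7968
T(n) = O(n^3) = O(n^3)

For T(n) = 33T(n/7) + O(n^3): log_7(33) = 1.7968. This is Case 3 of the Master Theorem (c > log_b(a), work dominated by root), giving O(n^3).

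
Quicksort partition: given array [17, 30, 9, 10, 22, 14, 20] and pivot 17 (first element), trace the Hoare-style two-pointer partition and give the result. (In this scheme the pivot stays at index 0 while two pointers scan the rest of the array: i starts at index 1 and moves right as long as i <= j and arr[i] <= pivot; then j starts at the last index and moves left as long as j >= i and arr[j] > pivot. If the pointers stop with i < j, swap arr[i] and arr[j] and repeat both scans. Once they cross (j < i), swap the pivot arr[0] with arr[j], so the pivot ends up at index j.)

Hoare-style two-pointer partition with pivot = 17:

Initial array: [17, 30, 9, 10, 22, 14, 20]

Pointers start at i = 1, j = 6.
i stops at index 1 (arr[1]=30 > 17), j stops at index 5 (arr[5]=14 <= 17): swap arr[1] and arr[5], array becomes [17, 14, 9, 10, 22, 30, 20]
i ends at 4, j ends at 3: the pointers have crossed (j < i), so scanning stops.

Swap pivot arr[0] with arr[3] to place pivot at position 3: [10, 14, 9, 17, 22, 30, 20]
Pivot position: 3

After partitioning with pivot 17, the array becomes [10, 14, 9, 17, 22, 30, 20]. The pivot is placed at index 3. All elements to the left of the pivot are <= 17, and all elements to the right are > 17.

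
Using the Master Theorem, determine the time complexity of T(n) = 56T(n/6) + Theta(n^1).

Master Theorem for T(n) = 56T(n/6) + O(n^1):

a = 56, b = 6, c = 1
log_b(a) = log_6(56) = 2.2466

Case 1: c = 1 < log_6(56) = 2.2466
T(n) = O(n^(log_6 56))

For T(n) = 56T(n/6) + O(n^1): log_6(56) = 2.2466. This is Case 1 of the Master Theorem (c < log_b(a), work dominated by leaves), giving O(n^(log_6 56)).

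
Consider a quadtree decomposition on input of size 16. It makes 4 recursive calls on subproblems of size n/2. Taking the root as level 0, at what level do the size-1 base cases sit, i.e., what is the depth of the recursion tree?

For divide and conquer with division factor 2:

Problem sizes at each level:
Level 0: 16
Level 1: 8
Level 2: 4
Level 3: 2
Level 4: 1

The root is level 0 and the size-1 base case is level 4 (the tree spans levels 0 through 4, i.e. 5 levels counting the root), so the depth is the number of divisions: log_2(16) = 4

The recursion tree depth is log_2(16) = 4. At each level, the problem size is divided by 2, so it takes 4 divisions to reduce to a base case of size 1. The algorithm makes 4 recursive calls at each level.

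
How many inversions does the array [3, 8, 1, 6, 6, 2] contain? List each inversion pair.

Finding inversions in [3, 8, 1, 6, 6, 2]:

(0, 2): arr[0]=3 > arr[2]=1
(0, 5): arr[0]=3 > arr[5]=2
(1, 2): arr[1]=8 > arr[2]=1
(1, 3): arr[1]=8 > arr[3]=6
(1, 4): arr[1]=8 > arr[4]=6
(1, 5): arr[1]=8 > arr[5]=2
(3, 5): arr[3]=6 > arr[5]=2
(4, 5): arr[4]=6 > arr[5]=2

Total inversions: 8

The array has 8 inversion(s): (0,2), (0,5), (1,2), (1,3), (1,4), (1,5), (3,5), (4,5). Each pair (i,j) satisfies i < j and arr[i] > arr[j].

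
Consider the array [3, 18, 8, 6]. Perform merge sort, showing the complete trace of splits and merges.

Merge sort trace:

Split: [3, 18, 8, 6] -> [3, 18] and [8, 6]
  Split: [3, 18] -> [3] and [18]
  Merge: [3] + [18] -> [3, 18]
  Split: [8, 6] -> [8] and [6]
  Merge: [8] + [6] -> [6, 8]
Merge: [3, 18] + [6, 8] -> [3, 6, 8, 18]

Final sorted array: [3, 6, 8, 18]

The merge sort proceeds by recursively splitting the array and merging sorted halves.
After all merges, the sorted array is [3, 6, 8, 18].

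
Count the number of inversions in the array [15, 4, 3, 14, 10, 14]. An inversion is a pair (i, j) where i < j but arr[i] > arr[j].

Finding inversions in [15, 4, 3, 14, 10, 14]:

(0, 1): arr[0]=15 > arr[1]=4
(0, 2): arr[0]=15 > arr[2]=3
(0, 3): arr[0]=15 > arr[3]=14
(0, 4): arr[0]=15 > arr[4]=10
(0, 5): arr[0]=15 > arr[5]=14
(1, 2): arr[1]=4 > arr[2]=3
(3, 4): arr[3]=14 > arr[4]=10

Total inversions: 7

The array has 7 inversion(s): (0,1), (0,2), (0,3), (0,4), (0,5), (1,2), (3,4). Each pair (i,j) satisfies i < j and arr[i] > arr[j].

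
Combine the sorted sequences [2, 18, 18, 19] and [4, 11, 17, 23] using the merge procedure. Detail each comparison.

Merging process:

Compare 2 vs 4: take 2 from left. Merged: [2]
Compare 18 vs 4: take 4 from right. Merged: [2, 4]
Compare 18 vs 11: take 11 from right. Merged: [2, 4, 11]
Compare 18 vs 17: take 17 from right. Merged: [2, 4, 11, 17]
Compare 18 vs 23: take 18 from left. Merged: [2, 4, 11, 17, 18]
Compare 18 vs 23: take 18 from left. Merged: [2, 4, 11, 17, 18, 18]
Compare 19 vs 23: take 19 from left. Merged: [2, 4, 11, 17, 18, 18, 19]
Append remaining from right: [23]. Merged: [2, 4, 11, 17, 18, 18, 19, 23]

Final merged array: [2, 4, 11, 17, 18, 18, 19, 23]
Total comparisons: 7

The merged array is [2, 4, 11, 17, 18, 18, 19, 23], requiring 7 comparisons. The merge step runs in O(n) time where n is the total number of elements.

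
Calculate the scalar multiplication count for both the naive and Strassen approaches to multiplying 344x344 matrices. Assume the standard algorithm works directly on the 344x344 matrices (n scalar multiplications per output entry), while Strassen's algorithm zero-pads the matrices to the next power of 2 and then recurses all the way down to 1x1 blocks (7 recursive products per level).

Matrix multiplication for 344x344 matrices:

Strassen's algorithm requires power-of-2 dimensions. Pad 344x344 to 512x512 (next power of 2).

Standard algorithm: 344^3 = 40707584 multiplications
Strassen's algorithm: 7^(log2(512)) = 7^9 = 40353607 multiplications
Savings: 40707584 - 40353607 = 353977 multiplications

Standard: 40707584 multiplications (344^3). Strassen: 40353607 multiplications (7^9, after padding to 512x512). Strassen reduces 8 recursive multiplications to 7 at each level.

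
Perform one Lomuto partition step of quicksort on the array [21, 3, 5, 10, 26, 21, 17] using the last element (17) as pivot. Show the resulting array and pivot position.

Lomuto partition with pivot = 17:

Initial array: [21, 3, 5, 10, 26, 21, 17]

arr[0]=21 > 17: no swap
arr[1]=3 <= 17: swap with position 0, array becomes [3, 21, 5, 10, 26, 21, 17]
arr[2]=5 <= 17: swap with position 1, array becomes [3, 5, 21, 10, 26, 21, 17]
arr[3]=10 <= 17: swap with position 2, array becomes [3, 5, 10, 21, 26, 21, 17]
arr[4]=26 > 17: no swap
arr[5]=21 > 17: no swap

Place pivot at position 3: [3, 5, 10, 17, 26, 21, 21]
Pivot position: 3

After partitioning with pivot 17, the array becomes [3, 5, 10, 17, 26, 21, 21]. The pivot is placed at index 3. All elements to the left of the pivot are <= 17, and all elements to the right are > 17.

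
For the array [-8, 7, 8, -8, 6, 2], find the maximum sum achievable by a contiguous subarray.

Using Kadane's algorithm on [-8, 7, 8, -8, 6, 2]:

Scanning through the array:
Position 1 (value 7): max_ending_here = 7, max_so_far = 7
Position 2 (value 8): max_ending_here = 15, max_so_far = 15
Position 3 (value -8): max_ending_here = 7, max_so_far = 15
Position 4 (value 6): max_ending_here = 13, max_so_far = 15
Position 5 (value 2): max_ending_here = 15, max_so_far = 15

Maximum subarray: [7, 8]
Maximum sum: 15

The maximum subarray is [7, 8] with sum 15. This subarray runs from index 1 to index 2.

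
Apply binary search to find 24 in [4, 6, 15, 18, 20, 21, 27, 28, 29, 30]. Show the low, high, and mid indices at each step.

Binary search for 24 in [4, 6, 15, 18, 20, 21, 27, 28, 29, 30]:

lo=0, hi=9, mid=4, arr[mid]=20 -> 20 < 24, search right half
lo=5, hi=9, mid=7, arr[mid]=28 -> 28 > 24, search left half
lo=5, hi=6, mid=5, arr[mid]=21 -> 21 < 24, search right half
lo=6, hi=6, mid=6, arr[mid]=27 -> 27 > 24, search left half
lo=6 > hi=5, target 24 not found

Binary search determines that 24 is not in the array after 4 comparisons. The search space was exhausted without finding the target.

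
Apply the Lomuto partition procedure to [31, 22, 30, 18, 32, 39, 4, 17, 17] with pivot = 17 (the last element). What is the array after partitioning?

Lomuto partition with pivot = 17:

Initial array: [31, 22, 30, 18, 32, 39, 4, 17, 17]

arr[0]=31 > 17: no swap
arr[1]=22 > 17: no swap
arr[2]=30 > 17: no swap
arr[3]=18 > 17: no swap
arr[4]=32 > 17: no swap
arr[5]=39 > 17: no swap
arr[6]=4 <= 17: swap with position 0, array becomes [4, 22, 30, 18, 32, 39, 31, 17, 17]
arr[7]=17 <= 17: swap with position 1, array becomes [4, 17, 30, 18, 32, 39, 31, 22, 17]

Place pivot at position 2: [4, 17, 17, 18, 32, 39, 31, 22, 30]
Pivot position: 2

After partitioning with pivot 17, the array becomes [4, 17, 17, 18, 32, 39, 31, 22, 30]. The pivot is placed at index 2. All elements to the left of the pivot are <= 17, and all elements to the right are > 17.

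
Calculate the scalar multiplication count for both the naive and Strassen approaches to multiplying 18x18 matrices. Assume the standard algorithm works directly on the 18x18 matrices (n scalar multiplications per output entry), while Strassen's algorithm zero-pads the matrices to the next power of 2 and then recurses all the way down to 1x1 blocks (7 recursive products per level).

Matrix multiplication for 18x18 matrices:

Strassen's algorithm requires power-of-2 dimensions. Pad 18x18 to 32x32 (next power of 2).

Standard algorithm: 18^3 = 5832 multiplications
Strassen's algorithm: 7^(log2(32)) = 7^5 = 16807 multiplications
Difference: 5832 - 16807 = -10975 (Strassen uses MORE here due to padding overhead — for small or just-over-power-of-2 n, padding can outweigh the per-level savings)

Standard: 5832 multiplications (18^3). Strassen: 16807 multiplications (7^5, after padding to 32x32). Strassen reduces 8 recursive multiplications to 7 at each level.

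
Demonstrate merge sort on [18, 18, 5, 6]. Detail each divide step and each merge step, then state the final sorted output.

Merge sort trace:

Split: [18, 18, 5, 6] -> [18, 18] and [5, 6]
  Split: [18, 18] -> [18] and [18]
  Merge: [18] + [18] -> [18, 18]
  Split: [5, 6] -> [5] and [6]
  Merge: [5] + [6] -> [5, 6]
Merge: [18, 18] + [5, 6] -> [5, 6, 18, 18]

Final sorted array: [5, 6, 18, 18]

The merge sort proceeds by recursively splitting the array and merging sorted halves.
After all merges, the sorted array is [5, 6, 18, 18].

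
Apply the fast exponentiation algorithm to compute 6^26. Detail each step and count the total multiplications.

Computing 6^26 by squaring (build up from 6^1; each line after the first costs one multiplication):

6^1 = 6
6^2 = (6^1)^2 = 6^2 = 36
6^3 = 6 * 6^2 = 6 * 36 = 216
6^6 = (6^3)^2 = 216^2 = 46656
6^12 = (6^6)^2 = 46656^2 = 2176782336
6^13 = 6 * 6^12 = 6 * 2176782336 = 13060694016
6^26 = (6^13)^2 = 13060694016^2 = 170581728179578208256

Result: 170581728179578208256
Multiplications needed: 6 (6 lines after 6^1)

6^26 = 170581728179578208256. Using exponentiation by squaring, this requires 6 multiplications. The key idea: if the exponent is even, square the half-power; if odd, multiply by the base once.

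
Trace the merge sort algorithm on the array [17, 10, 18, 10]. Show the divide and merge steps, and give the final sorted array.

Merge sort trace:

Split: [17, 10, 18, 10] -> [17, 10] and [18, 10]
  Split: [17, 10] -> [17] and [10]
  Merge: [17] + [10] -> [10, 17]
  Split: [18, 10] -> [18] and [10]
  Merge: [18] + [10] -> [10, 18]
Merge: [10, 17] + [10, 18] -> [10, 10, 17, 18]

Final sorted array: [10, 10, 17, 18]

The merge sort proceeds by recursively splitting the array and merging sorted halves.
After all merges, the sorted array is [10, 10, 17, 18].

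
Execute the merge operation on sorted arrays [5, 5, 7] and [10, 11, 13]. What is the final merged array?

Merging process:

Compare 5 vs 10: take 5 from left. Merged: [5]
Compare 5 vs 10: take 5 from left. Merged: [5, 5]
Compare 7 vs 10: take 7 from left. Merged: [5, 5, 7]
Append remaining from right: [10, 11, 13]. Merged: [5, 5, 7, 10, 11, 13]

Final merged array: [5, 5, 7, 10, 11, 13]
Total comparisons: 3

The merged array is [5, 5, 7, 10, 11, 13], requiring 3 comparisons. The merge step runs in O(n) time where n is the total number of elements.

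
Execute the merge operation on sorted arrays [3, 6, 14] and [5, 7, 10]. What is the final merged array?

Merging process:

Compare 3 vs 5: take 3 from left. Merged: [3]
Compare 6 vs 5: take 5 from right. Merged: [3, 5]
Compare 6 vs 7: take 6 from left. Merged: [3, 5, 6]
Compare 14 vs 7: take 7 from right. Merged: [3, 5, 6, 7]
Compare 14 vs 10: take 10 from right. Merged: [3, 5, 6, 7, 10]
Append remaining from left: [14]. Merged: [3, 5, 6, 7, 10, 14]

Final merged array: [3, 5, 6, 7, 10, 14]
Total comparisons: 5

The merged array is [3, 5, 6, 7, 10, 14], requiring 5 comparisons. The merge step runs in O(n) time where n is the total number of elements.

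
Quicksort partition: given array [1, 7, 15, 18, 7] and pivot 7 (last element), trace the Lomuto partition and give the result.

Lomuto partition with pivot = 7:

Initial array: [1, 7, 15, 18, 7]

arr[0]=1 <= 7: swap with position 0, array becomes [1, 7, 15, 18, 7]
arr[1]=7 <= 7: swap with position 1, array becomes [1, 7, 15, 18, 7]
arr[2]=15 > 7: no swap
arr[3]=18 > 7: no swap

Place pivot at position 2: [1, 7, 7, 18, 15]
Pivot position: 2

After partitioning with pivot 7, the array becomes [1, 7, 7, 18, 15]. The pivot is placed at index 2. All elements to the left of the pivot are <= 7, and all elements to the right are > 7.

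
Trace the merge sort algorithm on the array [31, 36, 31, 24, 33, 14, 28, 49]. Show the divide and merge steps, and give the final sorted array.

Merge sort trace:

Split: [31, 36, 31, 24, 33, 14, 28, 49] -> [31, 36, 31, 24] and [33, 14, 28, 49]
  Split: [31, 36, 31, 24] -> [31, 36] and [31, 24]
    Split: [31, 36] -> [31] and [36]
    Merge: [31] + [36] -> [31, 36]
    Split: [31, 24] -> [31] and [24]
    Merge: [31] + [24] -> [24, 31]
  Merge: [31, 36] + [24, 31] -> [24, 31, 31, 36]
  Split: [33, 14, 28, 49] -> [33, 14] and [28, 49]
    Split: [33, 14] -> [33] and [14]
    Merge: [33] + [14] -> [14, 33]
    Split: [28, 49] -> [28] and [49]
    Merge: [28] + [49] -> [28, 49]
  Merge: [14, 33] + [28, 49] -> [14, 28, 33, 49]
Merge: [24, 31, 31, 36] + [14, 28, 33, 49] -> [14, 24, 28, 31, 31, 33, 36, 49]

Final sorted array: [14, 24, 28, 31, 31, 33, 36, 49]

The merge sort proceeds by recursively splitting the array and merging sorted halves.
After all merges, the sorted array is [14, 24, 28, 31, 31, 33, 36, 49].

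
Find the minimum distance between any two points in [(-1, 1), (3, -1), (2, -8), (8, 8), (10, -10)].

Computing all pairwise distances among 5 points:

d((-1, 1), (3, -1)) = 4.4721 <-- minimum
d((-1, 1), (2, -8)) = 9.4868
d((-1, 1), (8, 8)) = 11.4018
d((-1, 1), (10, -10)) = 15.5563
d((3, -1), (2, -8)) = 7.0711
d((3, -1), (8, 8)) = 10.2956
d((3, -1), (10, -10)) = 11.4018
d((2, -8), (8, 8)) = 17.088
d((2, -8), (10, -10)) = 8.2462
d((8, 8), (10, -10)) = 18.1108

Closest pair: (-1, 1) and (3, -1) with distance 4.4721

The closest pair is (-1, 1) and (3, -1) with Euclidean distance 4.4721. For 5 points, brute-force pairwise comparison is shown above. For large n, the divide-and-conquer algorithm (sort by x, recurse on halves, check the dividing strip) achieves O(n log n).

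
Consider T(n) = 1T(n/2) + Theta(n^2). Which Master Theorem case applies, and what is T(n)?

Master Theorem for T(n) = 1T(n/2) + O(n^2):

a = 1, b = 2, c = 2
log_b(a) = log_2(1) = 0.0000

Case 3: c = 2 > log_2(1) = 0.0000
T(n) = O(n^2) = O(n^2)

For T(n) = 1T(n/2) + O(n^2): log_2(1) = 0.0000. This is Case 3 of the Master Theorem (c > log_b(a), work dominated by root), giving O(n^2).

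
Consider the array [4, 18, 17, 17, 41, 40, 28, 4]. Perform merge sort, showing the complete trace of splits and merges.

Merge sort trace:

Split: [4, 18, 17, 17, 41, 40, 28, 4] -> [4, 18, 17, 17] and [41, 40, 28, 4]
  Split: [4, 18, 17, 17] -> [4, 18] and [17, 17]
    Split: [4, 18] -> [4] and [18]
    Merge: [4] + [18] -> [4, 18]
    Split: [17, 17] -> [17] and [17]
    Merge: [17] + [17] -> [17, 17]
  Merge: [4, 18] + [17, 17] -> [4, 17, 17, 18]
  Split: [41, 40, 28, 4] -> [41, 40] and [28, 4]
    Split: [41, 40] -> [41] and [40]
    Merge: [41] + [40] -> [40, 41]
    Split: [28, 4] -> [28] and [4]
    Merge: [28] + [4] -> [4, 28]
  Merge: [40, 41] + [4, 28] -> [4, 28, 40, 41]
Merge: [4, 17, 17, 18] + [4, 28, 40, 41] -> [4, 4, 17, 17, 18, 28, 40, 41]

Final sorted array: [4, 4, 17, 17, 18, 28, 40, 41]

The merge sort proceeds by recursively splitting the array and merging sorted halves.
After all merges, the sorted array is [4, 4, 17, 17, 18, 28, 40, 41].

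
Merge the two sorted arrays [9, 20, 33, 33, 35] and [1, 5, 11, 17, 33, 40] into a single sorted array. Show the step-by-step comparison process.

Merging process:

Compare 9 vs 1: take 1 from right. Merged: [1]
Compare 9 vs 5: take 5 from right. Merged: [1, 5]
Compare 9 vs 11: take 9 from left. Merged: [1, 5, 9]
Compare 20 vs 11: take 11 from right. Merged: [1, 5, 9, 11]
Compare 20 vs 17: take 17 from right. Merged: [1, 5, 9, 11, 17]
Compare 20 vs 33: take 20 from left. Merged: [1, 5, 9, 11, 17, 20]
Compare 33 vs 33: take 33 from left. Merged: [1, 5, 9, 11, 17, 20, 33]
Compare 33 vs 33: take 33 from left. Merged: [1, 5, 9, 11, 17, 20, 33, 33]
Compare 35 vs 33: take 33 from right. Merged: [1, 5, 9, 11, 17, 20, 33, 33, 33]
Compare 35 vs 40: take 35 from left. Merged: [1, 5, 9, 11, 17, 20, 33, 33, 33, 35]
Append remaining from right: [40]. Merged: [1, 5, 9, 11, 17, 20, 33, 33, 33, 35, 40]

Final merged array: [1, 5, 9, 11, 17, 20, 33, 33, 33, 35, 40]
Total comparisons: 10

The merged array is [1, 5, 9, 11, 17, 20, 33, 33, 33, 35, 40], requiring 10 comparisons. The merge step runs in O(n) time where n is the total number of elements.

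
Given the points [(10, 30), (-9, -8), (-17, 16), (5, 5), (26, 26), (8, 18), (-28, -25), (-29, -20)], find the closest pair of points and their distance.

Computing all pairwise distances among 8 points:

d((10, 30), (-9, -8)) = 42.4853
d((10, 30), (-17, 16)) = 30.4138
d((10, 30), (5, 5)) = 25.4951
d((10, 30), (26, 26)) = 16.4924
d((10, 30), (8, 18)) = 12.1655
d((10, 30), (-28, -25)) = 66.8506
d((10, 30), (-29, -20)) = 63.4114
d((-9, -8), (-17, 16)) = 25.2982
d((-9, -8), (5, 5)) = 19.105
d((-9, -8), (26, 26)) = 48.7955
d((-9, -8), (8, 18)) = 31.0644
d((-9, -8), (-28, -25)) = 25.4951
d((-9, -8), (-29, -20)) = 23.3238
d((-17, 16), (5, 5)) = 24.5967
d((-17, 16), (26, 26)) = 44.1475
d((-17, 16), (8, 18)) = 25.0799
d((-17, 16), (-28, -25)) = 42.45
d((-17, 16), (-29, -20)) = 37.9473
d((5, 5), (26, 26)) = 29.6985
d((5, 5), (8, 18)) = 13.3417
d((5, 5), (-28, -25)) = 44.5982
d((5, 5), (-29, -20)) = 42.2019
d((26, 26), (8, 18)) = 19.6977
d((26, 26), (-28, -25)) = 74.2765
d((26, 26), (-29, -20)) = 71.7008
d((8, 18), (-28, -25)) = 56.0803
d((8, 18), (-29, -20)) = 53.0377
d((-28, -25), (-29, -20)) = 5.099 <-- minimum

Closest pair: (-28, -25) and (-29, -20) with distance 5.099

The closest pair is (-28, -25) and (-29, -20) with Euclidean distance 5.099. For 8 points, brute-force pairwise comparison is shown above. For large n, the divide-and-conquer algorithm (sort by x, recurse on halves, check the dividing strip) achieves O(n log n).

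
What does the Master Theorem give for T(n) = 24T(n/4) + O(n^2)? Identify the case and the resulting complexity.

Master Theorem for T(n) = 24T(n/4) + O(n^2):

a = 24, b = 4, c = 2
log_b(a) = log_4(24) = 2.2925

Case 1: c = 2 < log_4(24) = 2.2925
T(n) = O(n^(log_4 24))

For T(n) = 24T(n/4) + O(n^2): log_4(24) = 2.2925. This is Case 1 of the Master Theorem (c < log_b(a), work dominated by leaves), giving O(n^(log_4 24)).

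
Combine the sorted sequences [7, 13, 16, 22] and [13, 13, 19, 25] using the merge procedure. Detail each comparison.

Merging process:

Compare 7 vs 13: take 7 from left. Merged: [7]
Compare 13 vs 13: take 13 from left. Merged: [7, 13]
Compare 16 vs 13: take 13 from right. Merged: [7, 13, 13]
Compare 16 vs 13: take 13 from right. Merged: [7, 13, 13, 13]
Compare 16 vs 19: take 16 from left. Merged: [7, 13, 13, 13, 16]
Compare 22 vs 19: take 19 from right. Merged: [7, 13, 13, 13, 16, 19]
Compare 22 vs 25: take 22 from left. Merged: [7, 13, 13, 13, 16, 19, 22]
Append remaining from right: [25]. Merged: [7, 13, 13, 13, 16, 19, 22, 25]

Final merged array: [7, 13, 13, 13, 16, 19, 22, 25]
Total comparisons: 7

The merged array is [7, 13, 13, 13, 16, 19, 22, 25], requiring 7 comparisons. The merge step runs in O(n) time where n is the total number of elements.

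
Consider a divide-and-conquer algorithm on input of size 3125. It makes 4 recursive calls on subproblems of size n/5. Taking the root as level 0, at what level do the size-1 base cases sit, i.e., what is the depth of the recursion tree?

For divide and conquer with division factor 5:

Problem sizes at each level:
Level 0: 3125
Level 1: 625
Level 2: 125
Level 3: 25
Level 4: 5
Level 5: 1

The root is level 0 and the size-1 base case is level 5 (the tree spans levels 0 through 5, i.e. 6 levels counting the root), so the depth is the number of divisions: log_5(3125) = 5

The recursion tree depth is log_5(3125) = 5. At each level, the problem size is divided by 5, so it takes 5 divisions to reduce to a base case of size 1. The algorithm makes 4 recursive calls at each level.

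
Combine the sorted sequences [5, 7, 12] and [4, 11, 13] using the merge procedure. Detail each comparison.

Merging process:

Compare 5 vs 4: take 4 from right. Merged: [4]
Compare 5 vs 11: take 5 from left. Merged: [4, 5]
Compare 7 vs 11: take 7 from left. Merged: [4, 5, 7]
Compare 12 vs 11: take 11 from right. Merged: [4, 5, 7, 11]
Compare 12 vs 13: take 12 from left. Merged: [4, 5, 7, 11, 12]
Append remaining from right: [13]. Merged: [4, 5, 7, 11, 12, 13]

Final merged array: [4, 5, 7, 11, 12, 13]
Total comparisons: 5

The merged array is [4, 5, 7, 11, 12, 13], requiring 5 comparisons. The merge step runs in O(n) time where n is the total number of elements.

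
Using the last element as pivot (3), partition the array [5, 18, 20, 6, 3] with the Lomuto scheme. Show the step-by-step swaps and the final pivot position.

Lomuto partition with pivot = 3:

Initial array: [5, 18, 20, 6, 3]

arr[0]=5 > 3: no swap
arr[1]=18 > 3: no swap
arr[2]=20 > 3: no swap
arr[3]=6 > 3: no swap

Place pivot at position 0: [3, 18, 20, 6, 5]
Pivot position: 0

After partitioning with pivot 3, the array becomes [3, 18, 20, 6, 5]. The pivot is placed at index 0. All elements to the left of the pivot are <= 3, and all elements to the right are > 3.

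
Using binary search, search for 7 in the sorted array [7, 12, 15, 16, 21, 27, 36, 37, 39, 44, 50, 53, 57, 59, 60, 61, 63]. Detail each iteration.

Binary search for 7 in [7, 12, 15, 16, 21, 27, 36, 37, 39, 44, 50, 53, 57, 59, 60, 61, 63]:

lo=0, hi=16, mid=8, arr[mid]=39 -> 39 > 7, search left half
lo=0, hi=7, mid=3, arr[mid]=16 -> 16 > 7, search left half
lo=0, hi=2, mid=1, arr[mid]=12 -> 12 > 7, search left half
lo=0, hi=0, mid=0, arr[mid]=7 -> Found target at index 0!

Binary search finds 7 at index 0 after 4 comparisons. The search repeatedly halves the search space by comparing with the middle element.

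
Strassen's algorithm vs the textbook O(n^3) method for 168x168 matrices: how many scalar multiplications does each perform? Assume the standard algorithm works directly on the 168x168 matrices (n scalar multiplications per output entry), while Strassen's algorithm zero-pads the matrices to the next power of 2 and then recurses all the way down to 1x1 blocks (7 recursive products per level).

Matrix multiplication for 168x168 matrices:

Strassen's algorithm requires power-of-2 dimensions. Pad 168x168 to 256x256 (next power of 2).

Standard algorithm: 168^3 = 4741632 multiplications
Strassen's algorithm: 7^(log2(256)) = 7^8 = 5764801 multiplications
Difference: 4741632 - 5764801 = -1023169 (Strassen uses MORE here due to padding overhead — for small or just-over-power-of-2 n, padding can outweigh the per-level savings)

Standard: 4741632 multiplications (168^3). Strassen: 5764801 multiplications (7^8, after padding to 256x256). Strassen reduces 8 recursive multiplications to 7 at each level.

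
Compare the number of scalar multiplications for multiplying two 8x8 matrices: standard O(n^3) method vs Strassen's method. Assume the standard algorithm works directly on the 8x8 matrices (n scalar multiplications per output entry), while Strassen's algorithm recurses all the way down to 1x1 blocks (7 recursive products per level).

Matrix multiplication for 8x8 matrices:

Standard algorithm: 8^3 = 512 multiplications
Strassen's algorithm: 7^(log2(8)) = 7^3 = 343 multiplications
Savings: 512 - 343 = 169 multiplications

Standard: 512 multiplications (8^3). Strassen: 343 multiplications (7^3). Strassen reduces 8 recursive multiplications to 7 at each level.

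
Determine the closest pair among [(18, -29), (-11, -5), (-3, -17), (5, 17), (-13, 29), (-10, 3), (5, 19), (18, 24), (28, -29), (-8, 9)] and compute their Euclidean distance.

Computing all pairwise distances among 10 points:

d((18, -29), (-11, -5)) = 37.6431
d((18, -29), (-3, -17)) = 24.1868
d((18, -29), (5, 17)) = 47.8017
d((18, -29), (-13, 29)) = 65.7647
d((18, -29), (-10, 3)) = 42.5206
d((18, -29), (5, 19)) = 49.7293
d((18, -29), (18, 24)) = 53.0
d((18, -29), (28, -29)) = 10.0
d((18, -29), (-8, 9)) = 46.0435
d((-11, -5), (-3, -17)) = 14.4222
d((-11, -5), (5, 17)) = 27.2029
d((-11, -5), (-13, 29)) = 34.0588
d((-11, -5), (-10, 3)) = 8.0623
d((-11, -5), (5, 19)) = 28.8444
d((-11, -5), (18, 24)) = 41.0122
d((-11, -5), (28, -29)) = 45.793
d((-11, -5), (-8, 9)) = 14.3178
d((-3, -17), (5, 17)) = 34.9285
d((-3, -17), (-13, 29)) = 47.0744
d((-3, -17), (-10, 3)) = 21.1896
d((-3, -17), (5, 19)) = 36.8782
d((-3, -17), (18, 24)) = 46.0652
d((-3, -17), (28, -29)) = 33.2415
d((-3, -17), (-8, 9)) = 26.4764
d((5, 17), (-13, 29)) = 21.6333
d((5, 17), (-10, 3)) = 20.5183
d((5, 17), (5, 19)) = 2.0 <-- minimum
d((5, 17), (18, 24)) = 14.7648
d((5, 17), (28, -29)) = 51.4296
d((5, 17), (-8, 9)) = 15.2643
d((-13, 29), (-10, 3)) = 26.1725
d((-13, 29), (5, 19)) = 20.5913
d((-13, 29), (18, 24)) = 31.4006
d((-13, 29), (28, -29)) = 71.0282
d((-13, 29), (-8, 9)) = 20.6155
d((-10, 3), (5, 19)) = 21.9317
d((-10, 3), (18, 24)) = 35.0
d((-10, 3), (28, -29)) = 49.679
d((-10, 3), (-8, 9)) = 6.3246
d((5, 19), (18, 24)) = 13.9284
d((5, 19), (28, -29)) = 53.2259
d((5, 19), (-8, 9)) = 16.4012
d((18, 24), (28, -29)) = 53.9351
d((18, 24), (-8, 9)) = 30.0167
d((28, -29), (-8, 9)) = 52.345

Closest pair: (5, 17) and (5, 19) with distance 2.0

The closest pair is (5, 17) and (5, 19) with Euclidean distance 2.0. For 10 points, brute-force pairwise comparison is shown above. For large n, the divide-and-conquer algorithm (sort by x, recurse on halves, check the dividing strip) achieves O(n log n).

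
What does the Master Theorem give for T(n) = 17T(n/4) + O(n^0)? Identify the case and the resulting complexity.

Master Theorem for T(n) = 17T(n/4) + O(n^0):

a = 17, b = 4, c = 0
log_b(a) = log_4(17) = 2.0437

Case 1: c = 0 < log_4(17) = 2.0437
T(n) = O(n^(log_4 17))

For T(n) = 17T(n/4) + O(n^0): log_4(17) = 2.0437. This is Case 1 of the Master Theorem (c < log_b(a), work dominated by leaves), giving O(n^(log_4 17)).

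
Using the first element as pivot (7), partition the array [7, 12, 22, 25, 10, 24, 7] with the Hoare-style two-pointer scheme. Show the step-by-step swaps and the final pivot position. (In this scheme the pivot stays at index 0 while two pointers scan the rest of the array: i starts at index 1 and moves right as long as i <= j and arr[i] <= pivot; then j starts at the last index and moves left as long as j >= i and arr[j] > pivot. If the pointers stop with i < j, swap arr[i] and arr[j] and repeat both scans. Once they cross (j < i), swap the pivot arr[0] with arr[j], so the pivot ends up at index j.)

Hoare-style two-pointer partition with pivot = 7:

Initial array: [7, 12, 22, 25, 10, 24, 7]

Pointers start at i = 1, j = 6.
i stops at index 1 (arr[1]=12 > 7), j stops at index 6 (arr[6]=7 <= 7): swap arr[1] and arr[6], array becomes [7, 7, 22, 25, 10, 24, 12]
i ends at 2, j ends at 1: the pointers have crossed (j < i), so scanning stops.

Swap pivot arr[0] with arr[1] to place pivot at position 1: [7, 7, 22, 25, 10, 24, 12]
Pivot position: 1

After partitioning with pivot 7, the array becomes [7, 7, 22, 25, 10, 24, 12]. The pivot is placed at index 1. All elements to the left of the pivot are <= 7, and all elements to the right are > 7.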